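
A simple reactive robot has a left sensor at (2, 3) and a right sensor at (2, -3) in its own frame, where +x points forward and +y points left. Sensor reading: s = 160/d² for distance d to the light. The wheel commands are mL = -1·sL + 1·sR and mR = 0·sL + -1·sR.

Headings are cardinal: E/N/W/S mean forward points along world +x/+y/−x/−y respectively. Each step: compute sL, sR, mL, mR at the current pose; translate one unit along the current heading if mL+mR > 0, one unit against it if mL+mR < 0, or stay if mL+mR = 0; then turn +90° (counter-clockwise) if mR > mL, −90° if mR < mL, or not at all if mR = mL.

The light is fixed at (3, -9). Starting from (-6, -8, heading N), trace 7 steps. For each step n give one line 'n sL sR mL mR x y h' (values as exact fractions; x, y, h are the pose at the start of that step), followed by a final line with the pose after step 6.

0 160/153 32/9 128/51 -32/9 -6 -8 N
1 80/29 80/29 0 -80/29 -6 -9 E
2 160/53 160/173 -19200/9169 -160/173 -7 -9 S
3 2 40/17 6/17 -40/17 -7 -8 E
4 32/13 160/197 -4224/2561 -160/197 -8 -8 S
5 80/53 80/41 960/2173 -80/41 -8 -7 E
6 160/81 32/45 -512/405 -32/45 -9 -7 S
final -9 -6 E

n=0: pose=(-6,-8,N); sL=160/153, sR=32/9; mL=128/51, mR=-32/9; mL+mR=-160/153 → advance -1; mR−mL=-928/153 → turn -1·90°
n=1: pose=(-6,-9,E); sL=80/29, sR=80/29; mL=0, mR=-80/29; mL+mR=-80/29 → advance -1; mR−mL=-80/29 → turn -1·90°
n=2: pose=(-7,-9,S); sL=160/53, sR=160/173; mL=-19200/9169, mR=-160/173; mL+mR=-160/53 → advance -1; mR−mL=10720/9169 → turn +1·90°
n=3: pose=(-7,-8,E); sL=2, sR=40/17; mL=6/17, mR=-40/17; mL+mR=-2 → advance -1; mR−mL=-46/17 → turn -1·90°
n=4: pose=(-8,-8,S); sL=32/13, sR=160/197; mL=-4224/2561, mR=-160/197; mL+mR=-32/13 → advance -1; mR−mL=2144/2561 → turn +1·90°
n=5: pose=(-8,-7,E); sL=80/53, sR=80/41; mL=960/2173, mR=-80/41; mL+mR=-80/53 → advance -1; mR−mL=-5200/2173 → turn -1·90°
n=6: pose=(-9,-7,S); sL=160/81, sR=32/45; mL=-512/405, mR=-32/45; mL+mR=-160/81 → advance -1; mR−mL=224/405 → turn +1·90°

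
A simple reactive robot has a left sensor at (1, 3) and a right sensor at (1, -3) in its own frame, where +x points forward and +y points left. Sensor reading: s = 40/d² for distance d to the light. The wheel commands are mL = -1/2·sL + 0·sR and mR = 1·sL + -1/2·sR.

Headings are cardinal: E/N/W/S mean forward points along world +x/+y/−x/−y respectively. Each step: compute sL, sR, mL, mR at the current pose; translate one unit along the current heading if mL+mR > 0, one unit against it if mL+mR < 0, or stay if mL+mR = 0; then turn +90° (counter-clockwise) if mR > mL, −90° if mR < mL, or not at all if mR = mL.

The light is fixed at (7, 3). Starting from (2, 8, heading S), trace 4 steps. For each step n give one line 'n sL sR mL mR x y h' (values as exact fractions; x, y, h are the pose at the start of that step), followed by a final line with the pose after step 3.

0 2 1/2 -1 7/4 2 8 S
1 8/13 40/17 -4/13 -124/221 2 7 E
2 20/9 4/9 -10/9 2 1 7 S
3 40/61 8/5 -20/61 -44/305 1 6 E
final 0 6 N

n=0: pose=(2,8,S); sL=2, sR=1/2; mL=-1, mR=7/4; mL+mR=3/4 → advance +1; mR−mL=11/4 → turn +1·90°
n=1: pose=(2,7,E); sL=8/13, sR=40/17; mL=-4/13, mR=-124/221; mL+mR=-192/221 → advance -1; mR−mL=-56/221 → turn -1·90°
n=2: pose=(1,7,S); sL=20/9, sR=4/9; mL=-10/9, mR=2; mL+mR=8/9 → advance +1; mR−mL=28/9 → turn +1·90°
n=3: pose=(1,6,E); sL=40/61, sR=8/5; mL=-20/61, mR=-44/305; mL+mR=-144/305 → advance -1; mR−mL=56/305 → turn +1·90°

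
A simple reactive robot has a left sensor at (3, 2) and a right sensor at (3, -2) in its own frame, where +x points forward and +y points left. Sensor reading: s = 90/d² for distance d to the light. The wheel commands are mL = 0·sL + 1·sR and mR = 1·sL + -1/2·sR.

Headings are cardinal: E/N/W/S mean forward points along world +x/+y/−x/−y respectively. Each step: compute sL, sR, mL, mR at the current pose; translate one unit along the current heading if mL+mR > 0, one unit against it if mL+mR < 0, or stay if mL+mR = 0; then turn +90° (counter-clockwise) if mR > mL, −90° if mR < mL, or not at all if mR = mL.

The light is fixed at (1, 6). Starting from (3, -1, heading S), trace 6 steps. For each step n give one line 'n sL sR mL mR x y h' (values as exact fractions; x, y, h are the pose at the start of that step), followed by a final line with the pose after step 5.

0 45/58 9/10 9/10 189/580 3 -1 S
1 90/101 90/37 90/37 -1215/3737 3 -2 W
2 45/13 45/17 45/17 945/442 2 -2 N
3 90/41 90/97 90/97 6885/3977 2 -1 E
4 45/8 45/16 45/16 135/32 3 -1 N
5 18/13 90/17 90/17 -279/221 3 0 W
final 2 0 N

n=0: pose=(3,-1,S); sL=45/58, sR=9/10; mL=9/10, mR=189/580; mL+mR=711/580 → advance +1; mR−mL=-333/580 → turn -1·90°
n=1: pose=(3,-2,W); sL=90/101, sR=90/37; mL=90/37, mR=-1215/3737; mL+mR=7875/3737 → advance +1; mR−mL=-10305/3737 → turn -1·90°
n=2: pose=(2,-2,N); sL=45/13, sR=45/17; mL=45/17, mR=945/442; mL+mR=2115/442 → advance +1; mR−mL=-225/442 → turn -1·90°
n=3: pose=(2,-1,E); sL=90/41, sR=90/97; mL=90/97, mR=6885/3977; mL+mR=10575/3977 → advance +1; mR−mL=3195/3977 → turn +1·90°
n=4: pose=(3,-1,N); sL=45/8, sR=45/16; mL=45/16, mR=135/32; mL+mR=225/32 → advance +1; mR−mL=45/32 → turn +1·90°
n=5: pose=(3,0,W); sL=18/13, sR=90/17; mL=90/17, mR=-279/221; mL+mR=891/221 → advance +1; mR−mL=-1449/221 → turn -1·90°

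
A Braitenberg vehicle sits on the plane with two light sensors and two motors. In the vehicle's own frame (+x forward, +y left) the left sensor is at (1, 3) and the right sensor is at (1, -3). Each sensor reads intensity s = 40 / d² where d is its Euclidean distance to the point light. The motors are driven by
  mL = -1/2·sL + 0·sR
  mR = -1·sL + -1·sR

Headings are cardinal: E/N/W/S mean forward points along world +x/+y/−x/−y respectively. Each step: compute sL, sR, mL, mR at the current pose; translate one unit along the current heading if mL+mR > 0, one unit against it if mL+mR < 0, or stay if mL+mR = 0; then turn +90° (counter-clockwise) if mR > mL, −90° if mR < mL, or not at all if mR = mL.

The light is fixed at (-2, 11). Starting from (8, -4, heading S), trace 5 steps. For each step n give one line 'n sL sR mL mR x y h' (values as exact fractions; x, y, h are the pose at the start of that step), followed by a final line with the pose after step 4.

n=0: pose=(8,-4,S); sL=8/85, sR=8/61; mL=-4/85, mR=-1168/5185; mL+mR=-1412/5185 → advance -1; mR−mL=-924/5185 → turn -1·90°
n=1: pose=(8,-3,W); sL=4/37, sR=20/101; mL=-2/37, mR=-1144/3737; mL+mR=-1346/3737 → advance -1; mR−mL=-942/3737 → turn -1·90°
n=2: pose=(9,-3,N); sL=40/233, sR=8/73; mL=-20/233, mR=-4784/17009; mL+mR=-6244/17009 → advance -1; mR−mL=-3324/17009 → turn -1·90°
n=3: pose=(9,-4,E); sL=5/36, sR=10/117; mL=-5/72, mR=-35/156; mL+mR=-275/936 → advance -1; mR−mL=-145/936 → turn -1·90°
n=4: pose=(8,-4,S); sL=8/85, sR=8/61; mL=-4/85, mR=-1168/5185; mL+mR=-1412/5185 → advance -1; mR−mL=-924/5185 → turn -1·90°

0 8/85 8/61 -4/85 -1168/5185 8 -4 S
1 4/37 20/101 -2/37 -1144/3737 8 -3 W
2 40/233 8/73 -20/233 -4784/17009 9 -3 N
3 5/36 10/117 -5/72 -35/156 9 -4 E
4 8/85 8/61 -4/85 -1168/5185 8 -4 S
final 8 -3 W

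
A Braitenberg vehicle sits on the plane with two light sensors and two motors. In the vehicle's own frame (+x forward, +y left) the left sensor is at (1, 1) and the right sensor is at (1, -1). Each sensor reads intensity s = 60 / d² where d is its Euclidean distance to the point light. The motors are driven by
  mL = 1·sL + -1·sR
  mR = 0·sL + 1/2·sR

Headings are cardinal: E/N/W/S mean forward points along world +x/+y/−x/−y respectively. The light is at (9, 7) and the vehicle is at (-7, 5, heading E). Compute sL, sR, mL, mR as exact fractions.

left sensor world pos  = (-6, 6); dL² = 226
right sensor world pos = (-6, 4); dR² = 234
sL = 60/226 = 30/113
sR = 60/234 = 10/39
mL = 1·sL + -1·sR = 40/4407
mR = 0·sL + 1/2·sR = 5/39

30/113 10/39 40/4407 5/39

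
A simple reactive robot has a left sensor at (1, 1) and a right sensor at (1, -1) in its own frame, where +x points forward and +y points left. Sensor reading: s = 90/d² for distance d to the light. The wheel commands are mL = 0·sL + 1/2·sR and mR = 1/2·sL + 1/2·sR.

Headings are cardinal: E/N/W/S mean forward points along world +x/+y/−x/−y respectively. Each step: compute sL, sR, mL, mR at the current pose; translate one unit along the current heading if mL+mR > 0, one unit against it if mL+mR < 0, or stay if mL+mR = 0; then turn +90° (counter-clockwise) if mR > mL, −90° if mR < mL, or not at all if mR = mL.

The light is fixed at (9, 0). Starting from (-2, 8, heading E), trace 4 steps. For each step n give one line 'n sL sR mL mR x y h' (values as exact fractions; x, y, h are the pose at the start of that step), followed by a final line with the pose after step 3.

0 90/181 90/149 45/149 14850/26969 -2 8 E
1 45/101 5/9 5/18 455/909 -1 8 N
2 18/37 90/221 45/221 3654/8177 -1 9 W
3 45/82 45/104 45/208 4185/8528 -2 9 S
final -2 8 E

n=0: pose=(-2,8,E); sL=90/181, sR=90/149; mL=45/149, mR=14850/26969; mL+mR=22995/26969 → advance +1; mR−mL=45/181 → turn +1·90°
n=1: pose=(-1,8,N); sL=45/101, sR=5/9; mL=5/18, mR=455/909; mL+mR=1415/1818 → advance +1; mR−mL=45/202 → turn +1·90°
n=2: pose=(-1,9,W); sL=18/37, sR=90/221; mL=45/221, mR=3654/8177; mL+mR=5319/8177 → advance +1; mR−mL=9/37 → turn +1·90°
n=3: pose=(-2,9,S); sL=45/82, sR=45/104; mL=45/208, mR=4185/8528; mL+mR=3015/4264 → advance +1; mR−mL=45/164 → turn +1·90°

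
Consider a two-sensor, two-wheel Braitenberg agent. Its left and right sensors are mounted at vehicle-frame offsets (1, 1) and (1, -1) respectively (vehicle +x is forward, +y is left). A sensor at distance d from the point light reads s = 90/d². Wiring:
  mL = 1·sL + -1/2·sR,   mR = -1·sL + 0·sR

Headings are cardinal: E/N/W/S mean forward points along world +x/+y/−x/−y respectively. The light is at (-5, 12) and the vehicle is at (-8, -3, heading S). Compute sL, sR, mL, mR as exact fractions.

9/26 45/136 639/3536 -9/26

left sensor world pos  = (-7, -4); dL² = 260
right sensor world pos = (-9, -4); dR² = 272
sL = 90/260 = 9/26
sR = 90/272 = 45/136
mL = 1·sL + -1/2·sR = 639/3536
mR = -1·sL + 0·sR = -9/26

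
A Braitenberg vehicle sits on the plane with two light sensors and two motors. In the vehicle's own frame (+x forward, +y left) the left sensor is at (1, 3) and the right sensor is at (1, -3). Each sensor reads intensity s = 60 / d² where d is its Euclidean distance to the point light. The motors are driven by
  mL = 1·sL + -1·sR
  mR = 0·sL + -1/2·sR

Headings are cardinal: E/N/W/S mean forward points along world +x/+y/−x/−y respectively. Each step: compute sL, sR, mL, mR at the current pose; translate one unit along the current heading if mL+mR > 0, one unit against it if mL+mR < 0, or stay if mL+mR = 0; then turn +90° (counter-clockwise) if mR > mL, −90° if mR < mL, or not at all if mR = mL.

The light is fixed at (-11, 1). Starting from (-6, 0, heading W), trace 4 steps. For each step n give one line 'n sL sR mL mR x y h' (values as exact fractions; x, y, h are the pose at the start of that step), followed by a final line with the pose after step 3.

0 15/8 3 -9/8 -3/2 -6 0 W
1 20/3 20/27 160/27 -10/27 -5 0 N
2 30/29 30/29 0 -15/29 -5 1 E
3 12/13 12 -144/13 -6 -6 1 S
final -6 2 E

n=0: pose=(-6,0,W); sL=15/8, sR=3; mL=-9/8, mR=-3/2; mL+mR=-21/8 → advance -1; mR−mL=-3/8 → turn -1·90°
n=1: pose=(-5,0,N); sL=20/3, sR=20/27; mL=160/27, mR=-10/27; mL+mR=50/9 → advance +1; mR−mL=-170/27 → turn -1·90°
n=2: pose=(-5,1,E); sL=30/29, sR=30/29; mL=0, mR=-15/29; mL+mR=-15/29 → advance -1; mR−mL=-15/29 → turn -1·90°
n=3: pose=(-6,1,S); sL=12/13, sR=12; mL=-144/13, mR=-6; mL+mR=-222/13 → advance -1; mR−mL=66/13 → turn +1·90°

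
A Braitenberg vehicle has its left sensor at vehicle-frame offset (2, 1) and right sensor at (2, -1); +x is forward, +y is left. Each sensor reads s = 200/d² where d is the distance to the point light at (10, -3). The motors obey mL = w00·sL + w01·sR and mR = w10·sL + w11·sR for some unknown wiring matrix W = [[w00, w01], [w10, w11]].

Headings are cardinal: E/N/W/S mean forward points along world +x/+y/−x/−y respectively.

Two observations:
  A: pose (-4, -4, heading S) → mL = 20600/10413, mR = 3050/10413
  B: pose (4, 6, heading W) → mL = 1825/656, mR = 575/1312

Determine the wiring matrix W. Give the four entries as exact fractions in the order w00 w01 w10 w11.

1 1 -1/2 1

obs A: pose=(-4,-4,S) → sL=100/89, sR=100/117, mL=20600/10413, mR=3050/10413
obs B: pose=(4,6,W) → sL=25/16, sR=50/41, mL=1825/656, mR=575/1312
sensor matrix S = [[100/89, 100/117], [25/16, 50/41]]; det S = 59375/1707732
solve [mL_A; mL_B] = S·[w00; w01] and [mR_A; mR_B] = S·[w10; w11]:
  w00 = 1, w01 = 1, w10 = -1/2, w11 = 1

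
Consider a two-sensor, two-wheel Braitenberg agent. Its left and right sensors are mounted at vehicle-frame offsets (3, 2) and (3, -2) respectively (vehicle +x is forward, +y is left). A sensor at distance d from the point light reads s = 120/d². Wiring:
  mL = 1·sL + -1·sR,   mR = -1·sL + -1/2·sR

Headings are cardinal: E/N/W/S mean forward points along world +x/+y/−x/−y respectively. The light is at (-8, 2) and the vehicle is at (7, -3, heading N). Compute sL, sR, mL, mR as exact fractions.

120/173 120/293 14400/50689 -45540/50689

left sensor world pos  = (5, 0); dL² = 173
right sensor world pos = (9, 0); dR² = 293
sL = 120/173 = 120/173
sR = 120/293 = 120/293
mL = 1·sL + -1·sR = 14400/50689
mR = -1·sL + -1/2·sR = -45540/50689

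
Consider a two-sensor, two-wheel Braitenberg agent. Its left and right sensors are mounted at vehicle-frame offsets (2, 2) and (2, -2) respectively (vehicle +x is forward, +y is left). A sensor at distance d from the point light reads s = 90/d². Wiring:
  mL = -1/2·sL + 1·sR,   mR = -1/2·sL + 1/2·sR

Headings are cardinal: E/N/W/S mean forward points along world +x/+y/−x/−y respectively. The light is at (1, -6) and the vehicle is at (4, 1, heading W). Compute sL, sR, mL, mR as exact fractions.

left sensor world pos  = (2, -1); dL² = 26
right sensor world pos = (2, 3); dR² = 82
sL = 90/26 = 45/13
sR = 90/82 = 45/41
mL = -1/2·sL + 1·sR = -675/1066
mR = -1/2·sL + 1/2·sR = -630/533

45/13 45/41 -675/1066 -630/533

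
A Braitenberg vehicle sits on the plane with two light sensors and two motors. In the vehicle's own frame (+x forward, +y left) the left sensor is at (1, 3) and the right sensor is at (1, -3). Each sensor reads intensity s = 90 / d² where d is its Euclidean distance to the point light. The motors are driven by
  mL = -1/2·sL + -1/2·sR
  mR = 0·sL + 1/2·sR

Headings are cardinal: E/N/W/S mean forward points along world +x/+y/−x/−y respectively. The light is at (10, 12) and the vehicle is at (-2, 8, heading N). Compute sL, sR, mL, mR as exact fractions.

left sensor world pos  = (-5, 9); dL² = 234
right sensor world pos = (1, 9); dR² = 90
sL = 90/234 = 5/13
sR = 90/90 = 1
mL = -1/2·sL + -1/2·sR = -9/13
mR = 0·sL + 1/2·sR = 1/2

5/13 1 -9/13 1/2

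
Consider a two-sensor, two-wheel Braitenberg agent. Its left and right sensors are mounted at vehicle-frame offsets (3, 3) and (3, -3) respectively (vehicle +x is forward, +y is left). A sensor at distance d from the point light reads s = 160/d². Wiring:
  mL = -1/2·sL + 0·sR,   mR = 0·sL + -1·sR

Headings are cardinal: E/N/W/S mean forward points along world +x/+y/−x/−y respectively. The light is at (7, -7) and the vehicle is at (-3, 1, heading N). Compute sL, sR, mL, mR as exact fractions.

left sensor world pos  = (-6, 4); dL² = 290
right sensor world pos = (0, 4); dR² = 170
sL = 160/290 = 16/29
sR = 160/170 = 16/17
mL = -1/2·sL + 0·sR = -8/29
mR = 0·sL + -1·sR = -16/17

16/29 16/17 -8/29 -16/17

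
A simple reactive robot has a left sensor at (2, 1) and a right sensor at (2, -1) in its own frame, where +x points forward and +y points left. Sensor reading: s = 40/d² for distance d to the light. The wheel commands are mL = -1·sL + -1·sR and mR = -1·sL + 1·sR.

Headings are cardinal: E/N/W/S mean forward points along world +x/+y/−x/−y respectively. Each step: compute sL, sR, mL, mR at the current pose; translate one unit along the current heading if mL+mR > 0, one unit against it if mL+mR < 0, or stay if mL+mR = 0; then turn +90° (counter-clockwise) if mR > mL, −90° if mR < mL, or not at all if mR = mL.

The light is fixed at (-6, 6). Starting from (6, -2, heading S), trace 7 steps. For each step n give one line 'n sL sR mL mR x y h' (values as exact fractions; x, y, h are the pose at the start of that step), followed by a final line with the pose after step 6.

0 40/269 40/221 -19600/59449 1920/59449 6 -2 S
1 5/29 2/13 -123/377 -7/377 6 -1 E
2 8/25 40/169 -2352/4225 -352/4225 5 -1 N
3 20/81 4/13 -584/1053 64/1053 5 -2 W
4 40/269 40/221 -19600/59449 1920/59449 6 -2 S
5 5/29 2/13 -123/377 -7/377 6 -1 E
6 8/25 40/169 -2352/4225 -352/4225 5 -1 N
final 5 -2 W

n=0: pose=(6,-2,S); sL=40/269, sR=40/221; mL=-19600/59449, mR=1920/59449; mL+mR=-80/269 → advance -1; mR−mL=80/221 → turn +1·90°
n=1: pose=(6,-1,E); sL=5/29, sR=2/13; mL=-123/377, mR=-7/377; mL+mR=-10/29 → advance -1; mR−mL=4/13 → turn +1·90°
n=2: pose=(5,-1,N); sL=8/25, sR=40/169; mL=-2352/4225, mR=-352/4225; mL+mR=-16/25 → advance -1; mR−mL=80/169 → turn +1·90°
n=3: pose=(5,-2,W); sL=20/81, sR=4/13; mL=-584/1053, mR=64/1053; mL+mR=-40/81 → advance -1; mR−mL=8/13 → turn +1·90°
n=4: pose=(6,-2,S); sL=40/269, sR=40/221; mL=-19600/59449, mR=1920/59449; mL+mR=-80/269 → advance -1; mR−mL=80/221 → turn +1·90°
n=5: pose=(6,-1,E); sL=5/29, sR=2/13; mL=-123/377, mR=-7/377; mL+mR=-10/29 → advance -1; mR−mL=4/13 → turn +1·90°
n=6: pose=(5,-1,N); sL=8/25, sR=40/169; mL=-2352/4225, mR=-352/4225; mL+mR=-16/25 → advance -1; mR−mL=80/169 → turn +1·90°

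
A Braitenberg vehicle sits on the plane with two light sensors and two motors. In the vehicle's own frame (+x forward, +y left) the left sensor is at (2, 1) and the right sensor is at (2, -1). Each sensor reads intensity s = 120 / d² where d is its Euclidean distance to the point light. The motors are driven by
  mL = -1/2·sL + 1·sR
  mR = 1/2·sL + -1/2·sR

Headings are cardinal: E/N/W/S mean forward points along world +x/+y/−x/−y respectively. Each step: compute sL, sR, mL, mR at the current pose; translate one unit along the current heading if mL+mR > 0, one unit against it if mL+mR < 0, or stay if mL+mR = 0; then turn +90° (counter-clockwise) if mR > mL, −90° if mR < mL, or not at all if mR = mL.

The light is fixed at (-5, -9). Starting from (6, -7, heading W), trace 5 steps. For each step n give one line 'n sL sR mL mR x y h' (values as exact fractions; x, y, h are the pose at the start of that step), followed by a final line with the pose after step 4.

n=0: pose=(6,-7,W); sL=60/41, sR=4/3; mL=74/123, mR=8/123; mL+mR=2/3 → advance +1; mR−mL=-22/41 → turn -1·90°
n=1: pose=(5,-7,N); sL=120/97, sR=120/137; mL=3420/13289, mR=2400/13289; mL+mR=60/137 → advance +1; mR−mL=-1020/13289 → turn -1·90°
n=2: pose=(5,-6,E); sL=3/4, sR=30/37; mL=129/296, mR=-9/296; mL+mR=15/37 → advance +1; mR−mL=-69/148 → turn -1·90°
n=3: pose=(6,-6,S); sL=24/29, sR=120/101; mL=2268/2929, mR=-528/2929; mL+mR=60/101 → advance +1; mR−mL=-2796/2929 → turn -1·90°
n=4: pose=(6,-7,W); sL=60/41, sR=4/3; mL=74/123, mR=8/123; mL+mR=2/3 → advance +1; mR−mL=-22/41 → turn -1·90°

0 60/41 4/3 74/123 8/123 6 -7 W
1 120/97 120/137 3420/13289 2400/13289 5 -7 N
2 3/4 30/37 129/296 -9/296 5 -6 E
3 24/29 120/101 2268/2929 -528/2929 6 -6 S
4 60/41 4/3 74/123 8/123 6 -7 W
final 5 -7 N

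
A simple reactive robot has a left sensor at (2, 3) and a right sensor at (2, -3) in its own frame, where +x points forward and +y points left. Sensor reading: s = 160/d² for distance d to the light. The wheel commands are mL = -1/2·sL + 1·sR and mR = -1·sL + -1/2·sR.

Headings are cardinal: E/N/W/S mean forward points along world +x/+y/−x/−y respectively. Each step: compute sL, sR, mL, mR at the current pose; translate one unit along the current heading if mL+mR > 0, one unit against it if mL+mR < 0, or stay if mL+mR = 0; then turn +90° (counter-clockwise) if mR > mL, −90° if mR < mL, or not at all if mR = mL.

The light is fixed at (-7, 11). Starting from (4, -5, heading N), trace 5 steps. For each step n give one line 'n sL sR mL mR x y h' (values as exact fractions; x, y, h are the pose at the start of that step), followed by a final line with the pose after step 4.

0 8/13 20/49 64/637 -522/637 4 -5 N
1 32/73 160/569 2576/41537 -24048/41537 4 -6 E
2 16/53 16/41 520/2173 -1080/2173 3 -6 S
3 32/85 160/233 9872/19805 -14256/19805 3 -5 W
4 8/13 20/49 64/637 -522/637 4 -5 N
final 4 -6 E

n=0: pose=(4,-5,N); sL=8/13, sR=20/49; mL=64/637, mR=-522/637; mL+mR=-458/637 → advance -1; mR−mL=-586/637 → turn -1·90°
n=1: pose=(4,-6,E); sL=32/73, sR=160/569; mL=2576/41537, mR=-24048/41537; mL+mR=-21472/41537 → advance -1; mR−mL=-26624/41537 → turn -1·90°
n=2: pose=(3,-6,S); sL=16/53, sR=16/41; mL=520/2173, mR=-1080/2173; mL+mR=-560/2173 → advance -1; mR−mL=-1600/2173 → turn -1·90°
n=3: pose=(3,-5,W); sL=32/85, sR=160/233; mL=9872/19805, mR=-14256/19805; mL+mR=-4384/19805 → advance -1; mR−mL=-24128/19805 → turn -1·90°
n=4: pose=(4,-5,N); sL=8/13, sR=20/49; mL=64/637, mR=-522/637; mL+mR=-458/637 → advance -1; mR−mL=-586/637 → turn -1·90°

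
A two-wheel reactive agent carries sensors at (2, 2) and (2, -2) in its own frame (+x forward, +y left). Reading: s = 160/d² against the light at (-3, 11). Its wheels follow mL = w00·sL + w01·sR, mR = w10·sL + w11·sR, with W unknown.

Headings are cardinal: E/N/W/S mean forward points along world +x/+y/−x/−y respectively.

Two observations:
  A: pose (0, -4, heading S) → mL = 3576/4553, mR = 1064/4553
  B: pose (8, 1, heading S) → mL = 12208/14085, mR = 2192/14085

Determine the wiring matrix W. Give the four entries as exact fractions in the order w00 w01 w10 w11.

1 1/2 1 -1/2

obs A: pose=(0,-4,S) → sL=80/157, sR=16/29, mL=3576/4553, mR=1064/4553
obs B: pose=(8,1,S) → sL=160/313, sR=32/45, mL=12208/14085, mR=2192/14085
sensor matrix S = [[80/157, 16/29], [160/313, 32/45]]; det S = 1030144/12825801
solve [mL_A; mL_B] = S·[w00; w01] and [mR_A; mR_B] = S·[w10; w11]:
  w00 = 1, w01 = 1/2, w10 = 1, w11 = -1/2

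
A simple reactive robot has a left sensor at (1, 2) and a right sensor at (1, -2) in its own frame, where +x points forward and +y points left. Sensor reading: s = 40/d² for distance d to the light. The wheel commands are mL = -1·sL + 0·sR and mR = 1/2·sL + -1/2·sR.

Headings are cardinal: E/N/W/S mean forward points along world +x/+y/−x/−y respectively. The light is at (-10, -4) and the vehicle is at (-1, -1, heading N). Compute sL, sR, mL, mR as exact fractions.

left sensor world pos  = (-3, 0); dL² = 65
right sensor world pos = (1, 0); dR² = 137
sL = 40/65 = 8/13
sR = 40/137 = 40/137
mL = -1·sL + 0·sR = -8/13
mR = 1/2·sL + -1/2·sR = 288/1781

8/13 40/137 -8/13 288/1781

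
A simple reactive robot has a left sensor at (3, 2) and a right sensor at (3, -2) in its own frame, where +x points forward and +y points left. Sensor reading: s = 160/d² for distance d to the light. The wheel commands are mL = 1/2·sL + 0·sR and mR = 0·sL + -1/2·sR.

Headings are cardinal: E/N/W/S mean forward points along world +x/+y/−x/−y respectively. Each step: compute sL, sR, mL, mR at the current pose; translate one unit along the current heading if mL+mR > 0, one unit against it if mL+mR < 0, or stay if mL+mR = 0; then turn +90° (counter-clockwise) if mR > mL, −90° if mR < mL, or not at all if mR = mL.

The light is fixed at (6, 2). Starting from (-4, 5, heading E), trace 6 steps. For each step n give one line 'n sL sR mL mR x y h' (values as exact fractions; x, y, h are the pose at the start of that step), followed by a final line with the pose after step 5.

n=0: pose=(-4,5,E); sL=80/37, sR=16/5; mL=40/37, mR=-8/5; mL+mR=-96/185 → advance -1; mR−mL=-496/185 → turn -1·90°
n=1: pose=(-5,5,S); sL=160/81, sR=160/169; mL=80/81, mR=-80/169; mL+mR=7040/13689 → advance +1; mR−mL=-20000/13689 → turn -1·90°
n=2: pose=(-5,4,W); sL=40/49, sR=40/53; mL=20/49, mR=-20/53; mL+mR=80/2597 → advance +1; mR−mL=-2040/2597 → turn -1·90°
n=3: pose=(-6,4,N); sL=160/221, sR=32/25; mL=80/221, mR=-16/25; mL+mR=-1536/5525 → advance -1; mR−mL=-5536/5525 → turn -1·90°
n=4: pose=(-6,3,E); sL=16/9, sR=80/41; mL=8/9, mR=-40/41; mL+mR=-32/369 → advance -1; mR−mL=-688/369 → turn -1·90°
n=5: pose=(-7,3,S); sL=32/25, sR=160/229; mL=16/25, mR=-80/229; mL+mR=1664/5725 → advance +1; mR−mL=-5664/5725 → turn -1·90°

0 80/37 16/5 40/37 -8/5 -4 5 E
1 160/81 160/169 80/81 -80/169 -5 5 S
2 40/49 40/53 20/49 -20/53 -5 4 W
3 160/221 32/25 80/221 -16/25 -6 4 N
4 16/9 80/41 8/9 -40/41 -6 3 E
5 32/25 160/229 16/25 -80/229 -7 3 S
final -7 2 W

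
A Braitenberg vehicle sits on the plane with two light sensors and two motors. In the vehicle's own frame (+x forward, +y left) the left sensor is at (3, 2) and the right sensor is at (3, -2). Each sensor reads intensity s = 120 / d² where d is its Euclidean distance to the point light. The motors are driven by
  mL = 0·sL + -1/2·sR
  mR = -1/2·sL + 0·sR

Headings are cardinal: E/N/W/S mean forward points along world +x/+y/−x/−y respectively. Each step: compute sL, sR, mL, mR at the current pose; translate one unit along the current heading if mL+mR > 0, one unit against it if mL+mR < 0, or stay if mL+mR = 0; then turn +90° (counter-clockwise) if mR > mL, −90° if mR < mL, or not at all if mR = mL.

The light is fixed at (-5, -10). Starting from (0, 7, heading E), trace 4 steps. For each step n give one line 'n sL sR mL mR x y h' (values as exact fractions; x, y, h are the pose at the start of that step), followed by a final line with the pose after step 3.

n=0: pose=(0,7,E); sL=24/85, sR=120/289; mL=-60/289, mR=-12/85; mL+mR=-504/1445 → advance -1; mR−mL=96/1445 → turn +1·90°
n=1: pose=(-1,7,N); sL=30/101, sR=30/109; mL=-15/109, mR=-15/101; mL+mR=-3150/11009 → advance -1; mR−mL=-120/11009 → turn -1·90°
n=2: pose=(-1,6,E); sL=120/373, sR=24/49; mL=-12/49, mR=-60/373; mL+mR=-7416/18277 → advance -1; mR−mL=1536/18277 → turn +1·90°
n=3: pose=(-2,6,N); sL=60/181, sR=60/193; mL=-30/193, mR=-30/181; mL+mR=-11220/34933 → advance -1; mR−mL=-360/34933 → turn -1·90°

0 24/85 120/289 -60/289 -12/85 0 7 E
1 30/101 30/109 -15/109 -15/101 -1 7 N
2 120/373 24/49 -12/49 -60/373 -1 6 E
3 60/181 60/193 -30/193 -30/181 -2 6 N
final -2 5 E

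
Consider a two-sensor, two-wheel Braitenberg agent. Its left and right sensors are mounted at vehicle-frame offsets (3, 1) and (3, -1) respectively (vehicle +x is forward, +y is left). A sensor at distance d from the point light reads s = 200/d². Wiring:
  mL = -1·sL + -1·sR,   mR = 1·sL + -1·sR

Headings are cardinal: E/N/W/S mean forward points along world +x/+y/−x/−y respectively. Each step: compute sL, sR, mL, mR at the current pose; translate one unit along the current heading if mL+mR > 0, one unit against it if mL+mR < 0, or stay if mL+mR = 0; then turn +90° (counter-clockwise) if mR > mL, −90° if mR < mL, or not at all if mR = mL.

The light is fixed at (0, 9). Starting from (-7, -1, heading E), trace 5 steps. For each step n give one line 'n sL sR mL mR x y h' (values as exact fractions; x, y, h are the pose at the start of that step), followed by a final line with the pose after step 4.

0 200/97 200/137 -46800/13289 8000/13289 -7 -1 E
1 20/13 100/49 -2280/637 -320/637 -8 -1 N
2 40/53 200/221 -19440/11713 -1760/11713 -8 -2 W
3 25/29 10/13 -615/377 35/377 -7 -2 S
4 200/97 200/137 -46800/13289 8000/13289 -7 -1 E
final -8 -1 N

n=0: pose=(-7,-1,E); sL=200/97, sR=200/137; mL=-46800/13289, mR=8000/13289; mL+mR=-400/137 → advance -1; mR−mL=400/97 → turn +1·90°
n=1: pose=(-8,-1,N); sL=20/13, sR=100/49; mL=-2280/637, mR=-320/637; mL+mR=-200/49 → advance -1; mR−mL=40/13 → turn +1·90°
n=2: pose=(-8,-2,W); sL=40/53, sR=200/221; mL=-19440/11713, mR=-1760/11713; mL+mR=-400/221 → advance -1; mR−mL=80/53 → turn +1·90°
n=3: pose=(-7,-2,S); sL=25/29, sR=10/13; mL=-615/377, mR=35/377; mL+mR=-20/13 → advance -1; mR−mL=50/29 → turn +1·90°
n=4: pose=(-7,-1,E); sL=200/97, sR=200/137; mL=-46800/13289, mR=8000/13289; mL+mR=-400/137 → advance -1; mR−mL=400/97 → turn +1·90°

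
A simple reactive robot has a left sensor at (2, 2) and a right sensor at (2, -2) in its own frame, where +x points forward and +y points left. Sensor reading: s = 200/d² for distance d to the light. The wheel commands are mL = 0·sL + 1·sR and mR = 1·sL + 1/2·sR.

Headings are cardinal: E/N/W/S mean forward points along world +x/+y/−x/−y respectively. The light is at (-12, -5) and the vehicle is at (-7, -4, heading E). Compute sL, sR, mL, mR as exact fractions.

100/29 4 4 158/29

left sensor world pos  = (-5, -2); dL² = 58
right sensor world pos = (-5, -6); dR² = 50
sL = 200/58 = 100/29
sR = 200/50 = 4
mL = 0·sL + 1·sR = 4
mR = 1·sL + 1/2·sR = 158/29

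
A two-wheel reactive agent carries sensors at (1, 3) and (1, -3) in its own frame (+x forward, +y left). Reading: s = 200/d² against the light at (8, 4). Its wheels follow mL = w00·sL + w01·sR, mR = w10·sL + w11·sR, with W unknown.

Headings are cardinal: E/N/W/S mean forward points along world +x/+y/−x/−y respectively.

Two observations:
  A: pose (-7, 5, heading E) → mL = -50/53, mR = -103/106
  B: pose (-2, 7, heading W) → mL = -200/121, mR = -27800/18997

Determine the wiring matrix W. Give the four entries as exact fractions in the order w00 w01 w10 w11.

-1 0 -1/2 -1/2

obs A: pose=(-7,5,E) → sL=50/53, sR=1, mL=-50/53, mR=-103/106
obs B: pose=(-2,7,W) → sL=200/121, sR=200/157, mL=-200/121, mR=-27800/18997
sensor matrix S = [[50/53, 1], [200/121, 200/157]]; det S = -454200/1006841
solve [mL_A; mL_B] = S·[w00; w01] and [mR_A; mR_B] = S·[w10; w11]:
  w00 = -1, w01 = 0, w10 = -1/2, w11 = -1/2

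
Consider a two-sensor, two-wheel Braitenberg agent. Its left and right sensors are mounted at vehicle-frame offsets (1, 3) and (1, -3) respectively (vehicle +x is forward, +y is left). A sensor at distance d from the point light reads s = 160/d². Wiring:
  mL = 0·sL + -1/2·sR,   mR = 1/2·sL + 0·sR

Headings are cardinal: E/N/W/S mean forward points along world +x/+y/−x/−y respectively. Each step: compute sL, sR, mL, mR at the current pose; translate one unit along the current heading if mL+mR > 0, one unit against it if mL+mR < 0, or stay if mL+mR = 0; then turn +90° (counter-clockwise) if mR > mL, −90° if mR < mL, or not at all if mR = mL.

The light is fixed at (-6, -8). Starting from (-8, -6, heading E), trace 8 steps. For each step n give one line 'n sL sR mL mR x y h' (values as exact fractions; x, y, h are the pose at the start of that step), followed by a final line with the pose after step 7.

0 80/13 80 -40 40/13 -8 -6 E
1 32/9 160/9 -80/9 16/9 -9 -6 N
2 8 5 -5/2 4 -9 -7 W
3 160 160/49 -80/49 80 -10 -7 S
4 80/9 80/9 -40/9 40/9 -10 -8 E
5 16/5 80 -40 8/5 -10 -8 N
6 160/41 160/29 -80/29 80/41 -10 -9 W
7 40 4 -2 20 -9 -9 S
final -9 -10 E

n=0: pose=(-8,-6,E); sL=80/13, sR=80; mL=-40, mR=40/13; mL+mR=-480/13 → advance -1; mR−mL=560/13 → turn +1·90°
n=1: pose=(-9,-6,N); sL=32/9, sR=160/9; mL=-80/9, mR=16/9; mL+mR=-64/9 → advance -1; mR−mL=32/3 → turn +1·90°
n=2: pose=(-9,-7,W); sL=8, sR=5; mL=-5/2, mR=4; mL+mR=3/2 → advance +1; mR−mL=13/2 → turn +1·90°
n=3: pose=(-10,-7,S); sL=160, sR=160/49; mL=-80/49, mR=80; mL+mR=3840/49 → advance +1; mR−mL=4000/49 → turn +1·90°
n=4: pose=(-10,-8,E); sL=80/9, sR=80/9; mL=-40/9, mR=40/9; mL+mR=0 → advance +0; mR−mL=80/9 → turn +1·90°
n=5: pose=(-10,-8,N); sL=16/5, sR=80; mL=-40, mR=8/5; mL+mR=-192/5 → advance -1; mR−mL=208/5 → turn +1·90°
n=6: pose=(-10,-9,W); sL=160/41, sR=160/29; mL=-80/29, mR=80/41; mL+mR=-960/1189 → advance -1; mR−mL=5600/1189 → turn +1·90°
n=7: pose=(-9,-9,S); sL=40, sR=4; mL=-2, mR=20; mL+mR=18 → advance +1; mR−mL=22 → turn +1·90°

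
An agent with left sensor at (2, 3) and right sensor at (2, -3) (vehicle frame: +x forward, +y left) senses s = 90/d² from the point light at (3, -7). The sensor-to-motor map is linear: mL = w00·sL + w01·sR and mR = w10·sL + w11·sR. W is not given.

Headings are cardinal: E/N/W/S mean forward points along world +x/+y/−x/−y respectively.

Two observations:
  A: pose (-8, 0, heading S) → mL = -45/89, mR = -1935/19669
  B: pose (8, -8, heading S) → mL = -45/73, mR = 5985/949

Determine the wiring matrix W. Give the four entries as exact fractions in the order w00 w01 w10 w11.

-1/2 0 -1/2 1

obs A: pose=(-8,0,S) → sL=90/89, sR=90/221, mL=-45/89, mR=-1935/19669
obs B: pose=(8,-8,S) → sL=90/73, sR=90/13, mL=-45/73, mR=5985/949
sensor matrix S = [[90/89, 90/221], [90/73, 90/13]]; det S = 9331200/1435837
solve [mL_A; mL_B] = S·[w00; w01] and [mR_A; mR_B] = S·[w10; w11]:
  w00 = -1/2, w01 = 0, w10 = -1/2, w11 = 1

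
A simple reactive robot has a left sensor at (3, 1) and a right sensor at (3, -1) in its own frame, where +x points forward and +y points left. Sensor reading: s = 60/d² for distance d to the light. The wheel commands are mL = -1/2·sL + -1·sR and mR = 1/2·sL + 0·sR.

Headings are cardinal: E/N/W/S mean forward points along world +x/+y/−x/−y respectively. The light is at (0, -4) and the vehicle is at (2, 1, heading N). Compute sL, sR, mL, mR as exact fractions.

12/13 60/73 -1218/949 6/13

left sensor world pos  = (1, 4); dL² = 65
right sensor world pos = (3, 4); dR² = 73
sL = 60/65 = 12/13
sR = 60/73 = 60/73
mL = -1/2·sL + -1·sR = -1218/949
mR = 1/2·sL + 0·sR = 6/13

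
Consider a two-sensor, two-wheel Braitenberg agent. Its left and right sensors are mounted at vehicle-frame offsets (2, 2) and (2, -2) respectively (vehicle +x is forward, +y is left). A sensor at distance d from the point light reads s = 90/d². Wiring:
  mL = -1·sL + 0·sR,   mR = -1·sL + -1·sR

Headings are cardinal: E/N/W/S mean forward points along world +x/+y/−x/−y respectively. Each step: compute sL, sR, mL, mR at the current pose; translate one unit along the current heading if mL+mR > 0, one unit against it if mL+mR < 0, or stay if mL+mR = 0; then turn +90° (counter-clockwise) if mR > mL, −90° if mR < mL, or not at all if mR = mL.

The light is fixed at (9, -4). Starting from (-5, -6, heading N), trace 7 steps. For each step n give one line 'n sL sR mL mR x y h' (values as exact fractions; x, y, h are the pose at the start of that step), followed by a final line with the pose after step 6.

n=0: pose=(-5,-6,N); sL=45/128, sR=5/8; mL=-45/128, mR=-125/128; mL+mR=-85/64 → advance -1; mR−mL=-5/8 → turn -1·90°
n=1: pose=(-5,-7,E); sL=18/29, sR=90/169; mL=-18/29, mR=-5652/4901; mL+mR=-8694/4901 → advance -1; mR−mL=-90/169 → turn -1·90°
n=2: pose=(-6,-7,S); sL=45/97, sR=45/157; mL=-45/97, mR=-11430/15229; mL+mR=-18495/15229 → advance -1; mR−mL=-45/157 → turn -1·90°
n=3: pose=(-6,-6,W); sL=18/61, sR=90/289; mL=-18/61, mR=-10692/17629; mL+mR=-15894/17629 → advance -1; mR−mL=-90/289 → turn -1·90°
n=4: pose=(-5,-6,N); sL=45/128, sR=5/8; mL=-45/128, mR=-125/128; mL+mR=-85/64 → advance -1; mR−mL=-5/8 → turn -1·90°
n=5: pose=(-5,-7,E); sL=18/29, sR=90/169; mL=-18/29, mR=-5652/4901; mL+mR=-8694/4901 → advance -1; mR−mL=-90/169 → turn -1·90°
n=6: pose=(-6,-7,S); sL=45/97, sR=45/157; mL=-45/97, mR=-11430/15229; mL+mR=-18495/15229 → advance -1; mR−mL=-45/157 → turn -1·90°

0 45/128 5/8 -45/128 -125/128 -5 -6 N
1 18/29 90/169 -18/29 -5652/4901 -5 -7 E
2 45/97 45/157 -45/97 -11430/15229 -6 -7 S
3 18/61 90/289 -18/61 -10692/17629 -6 -6 W
4 45/128 5/8 -45/128 -125/128 -5 -6 N
5 18/29 90/169 -18/29 -5652/4901 -5 -7 E
6 45/97 45/157 -45/97 -11430/15229 -6 -7 S
final -6 -6 W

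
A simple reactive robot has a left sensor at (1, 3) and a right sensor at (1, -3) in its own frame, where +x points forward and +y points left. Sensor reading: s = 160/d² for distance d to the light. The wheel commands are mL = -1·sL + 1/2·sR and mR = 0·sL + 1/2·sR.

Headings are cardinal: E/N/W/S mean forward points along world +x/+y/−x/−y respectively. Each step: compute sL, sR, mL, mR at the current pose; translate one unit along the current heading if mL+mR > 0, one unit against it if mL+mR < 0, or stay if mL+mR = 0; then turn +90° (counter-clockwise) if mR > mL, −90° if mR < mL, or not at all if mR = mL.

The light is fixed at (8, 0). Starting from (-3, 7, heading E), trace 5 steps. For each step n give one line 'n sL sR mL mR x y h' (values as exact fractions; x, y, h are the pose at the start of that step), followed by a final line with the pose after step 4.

n=0: pose=(-3,7,E); sL=4/5, sR=40/29; mL=-16/145, mR=20/29; mL+mR=84/145 → advance +1; mR−mL=4/5 → turn +1·90°
n=1: pose=(-2,7,N); sL=160/233, sR=160/113; mL=560/26329, mR=80/113; mL+mR=19200/26329 → advance +1; mR−mL=160/233 → turn +1·90°
n=2: pose=(-2,8,W); sL=80/73, sR=80/121; mL=-6760/8833, mR=40/121; mL+mR=-3840/8833 → advance -1; mR−mL=80/73 → turn +1·90°
n=3: pose=(-1,8,S); sL=32/17, sR=160/193; mL=-4816/3281, mR=80/193; mL+mR=-3456/3281 → advance -1; mR−mL=32/17 → turn +1·90°
n=4: pose=(-1,9,E); sL=10/13, sR=8/5; mL=2/65, mR=4/5; mL+mR=54/65 → advance +1; mR−mL=10/13 → turn +1·90°

0 4/5 40/29 -16/145 20/29 -3 7 E
1 160/233 160/113 560/26329 80/113 -2 7 N
2 80/73 80/121 -6760/8833 40/121 -2 8 W
3 32/17 160/193 -4816/3281 80/193 -1 8 S
4 10/13 8/5 2/65 4/5 -1 9 E
final 0 9 N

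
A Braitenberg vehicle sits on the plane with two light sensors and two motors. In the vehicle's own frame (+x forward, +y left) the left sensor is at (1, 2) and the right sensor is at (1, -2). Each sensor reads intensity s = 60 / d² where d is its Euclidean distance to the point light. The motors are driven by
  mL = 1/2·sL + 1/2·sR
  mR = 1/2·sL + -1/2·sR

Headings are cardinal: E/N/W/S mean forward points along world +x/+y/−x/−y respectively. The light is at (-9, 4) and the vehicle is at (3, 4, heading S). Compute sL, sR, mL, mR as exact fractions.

left sensor world pos  = (5, 3); dL² = 197
right sensor world pos = (1, 3); dR² = 101
sL = 60/197 = 60/197
sR = 60/101 = 60/101
mL = 1/2·sL + 1/2·sR = 8940/19897
mR = 1/2·sL + -1/2·sR = -2880/19897

60/197 60/101 8940/19897 -2880/19897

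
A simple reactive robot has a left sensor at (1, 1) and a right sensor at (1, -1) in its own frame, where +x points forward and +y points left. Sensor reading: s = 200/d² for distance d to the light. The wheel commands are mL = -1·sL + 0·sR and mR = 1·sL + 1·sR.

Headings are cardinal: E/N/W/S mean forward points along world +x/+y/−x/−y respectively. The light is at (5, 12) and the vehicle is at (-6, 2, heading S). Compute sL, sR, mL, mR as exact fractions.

left sensor world pos  = (-5, 1); dL² = 221
right sensor world pos = (-7, 1); dR² = 265
sL = 200/221 = 200/221
sR = 200/265 = 40/53
mL = -1·sL + 0·sR = -200/221
mR = 1·sL + 1·sR = 19440/11713

200/221 40/53 -200/221 19440/11713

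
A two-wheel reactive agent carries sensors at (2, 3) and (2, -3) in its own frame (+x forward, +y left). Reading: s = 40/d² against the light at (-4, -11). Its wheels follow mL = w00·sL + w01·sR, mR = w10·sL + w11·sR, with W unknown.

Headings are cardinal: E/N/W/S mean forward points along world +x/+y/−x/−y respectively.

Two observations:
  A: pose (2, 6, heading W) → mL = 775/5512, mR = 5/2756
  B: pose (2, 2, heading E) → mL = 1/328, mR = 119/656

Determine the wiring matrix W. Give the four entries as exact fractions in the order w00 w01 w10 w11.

obs A: pose=(2,6,W) → sL=10/53, sR=5/52, mL=775/5512, mR=5/2756
obs B: pose=(2,2,E) → sL=1/8, sR=10/41, mL=1/328, mR=119/656
sensor matrix S = [[10/53, 5/52], [1/8, 10/41]]; det S = 30735/903968
solve [mL_A; mL_B] = S·[w00; w01] and [mR_A; mR_B] = S·[w10; w11]:
  w00 = 1, w01 = -1/2, w10 = -1/2, w11 = 1

1 -1/2 -1/2 1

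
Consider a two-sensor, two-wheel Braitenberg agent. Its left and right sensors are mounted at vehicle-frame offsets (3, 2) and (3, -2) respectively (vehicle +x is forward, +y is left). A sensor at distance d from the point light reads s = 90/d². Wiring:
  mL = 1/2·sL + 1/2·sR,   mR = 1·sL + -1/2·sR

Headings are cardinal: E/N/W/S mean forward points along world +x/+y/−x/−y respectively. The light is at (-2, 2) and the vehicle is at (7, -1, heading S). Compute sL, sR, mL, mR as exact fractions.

left sensor world pos  = (9, -4); dL² = 157
right sensor world pos = (5, -4); dR² = 85
sL = 90/157 = 90/157
sR = 90/85 = 18/17
mL = 1/2·sL + 1/2·sR = 2178/2669
mR = 1·sL + -1/2·sR = 117/2669

90/157 18/17 2178/2669 117/2669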